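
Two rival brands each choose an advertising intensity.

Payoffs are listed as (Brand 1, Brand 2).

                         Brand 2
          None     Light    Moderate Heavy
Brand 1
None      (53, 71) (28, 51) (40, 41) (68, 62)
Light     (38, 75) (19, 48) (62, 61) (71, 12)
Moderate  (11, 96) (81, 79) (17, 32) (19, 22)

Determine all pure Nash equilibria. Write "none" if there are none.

Brand 1 against None: payoffs 53, 38, 11 → best response None.
Brand 1 against Light: payoffs 28, 19, 81 → best response Moderate.
Brand 1 against Moderate: payoffs 40, 62, 17 → best response Light.
Brand 1 against Heavy: payoffs 68, 71, 19 → best response Light.
Brand 2 against None: payoffs 71, 51, 41, 62 → best response None.
Brand 2 against Light: payoffs 75, 48, 61, 12 → best response None.
Brand 2 against Moderate: payoffs 96, 79, 32, 22 → best response None.
Mutual best responses: (None, None).

Pure NE: (None, None)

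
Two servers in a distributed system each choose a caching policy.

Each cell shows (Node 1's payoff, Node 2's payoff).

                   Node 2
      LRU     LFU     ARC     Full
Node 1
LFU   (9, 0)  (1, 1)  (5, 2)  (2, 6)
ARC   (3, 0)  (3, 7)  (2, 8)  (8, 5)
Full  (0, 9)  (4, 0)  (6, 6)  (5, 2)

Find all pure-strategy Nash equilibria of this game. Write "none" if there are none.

For each player, find the best response to each opponent profile; mutual best responses are the pure NE.
Node 1 against LRU: payoffs 9, 3, 0 → best response LFU.
Node 1 against LFU: payoffs 1, 3, 4 → best response Full.
Node 1 against ARC: payoffs 5, 2, 6 → best response Full.
Node 1 against Full: payoffs 2, 8, 5 → best response ARC.
Node 2 against LFU: payoffs 0, 1, 2, 6 → best response Full.
Node 2 against ARC: payoffs 0, 7, 8, 5 → best response ARC.
Node 2 against Full: payoffs 9, 0, 6, 2 → best response LRU.
No profile is a mutual best response for all players.

No pure-strategy Nash equilibrium.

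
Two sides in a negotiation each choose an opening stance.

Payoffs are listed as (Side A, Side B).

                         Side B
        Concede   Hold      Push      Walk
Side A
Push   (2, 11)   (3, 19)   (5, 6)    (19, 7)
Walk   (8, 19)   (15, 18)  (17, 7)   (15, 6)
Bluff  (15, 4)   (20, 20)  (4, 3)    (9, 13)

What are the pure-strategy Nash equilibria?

(Push, Concede): Side A can switch to Walk (2 → 8). Not NE.
(Push, Hold): Side A can switch to Walk (3 → 15). Not NE.
(Push, Push): Side A can switch to Walk (5 → 17). Not NE.
(Push, Walk): Side B can switch to Concede (7 → 11). Not NE.
(Walk, Concede): Side A can switch to Bluff (8 → 15). Not NE.
(Walk, Hold): Side A can switch to Bluff (15 → 20). Not NE.
(Walk, Push): Side B can switch to Concede (7 → 19). Not NE.
(Walk, Walk): Side A can switch to Push (15 → 19). Not NE.
(Bluff, Concede): Side B can switch to Hold (4 → 20). Not NE.
(Bluff, Hold): Side A gets 20, best alternative 15; Side B gets 20, best alternative 13. No profitable deviation — NE.
(Bluff, Push): Side A can switch to Push (4 → 5). Not NE.
(Bluff, Walk): Side A can switch to Push (9 → 19). Not NE.

(Bluff, Hold)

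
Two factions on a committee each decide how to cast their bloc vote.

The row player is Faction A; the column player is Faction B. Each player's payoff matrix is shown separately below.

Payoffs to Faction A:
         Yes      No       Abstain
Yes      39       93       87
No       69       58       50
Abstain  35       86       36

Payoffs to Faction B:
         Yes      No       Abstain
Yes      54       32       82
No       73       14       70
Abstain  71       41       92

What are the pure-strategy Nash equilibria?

For each player, find the best response to each opponent profile; mutual best responses are the pure NE.
Faction A against Yes: payoffs 39, 69, 35 → best response No.
Faction A against No: payoffs 93, 58, 86 → best response Yes.
Faction A against Abstain: payoffs 87, 50, 36 → best response Yes.
Faction B against Yes: payoffs 54, 32, 82 → best response Abstain.
Faction B against No: payoffs 73, 14, 70 → best response Yes.
Faction B against Abstain: payoffs 71, 41, 92 → best response Abstain.
Mutual best responses: (Yes, Abstain); (No, Yes).

The pure Nash equilibria are (Yes, Abstain) and (No, Yes).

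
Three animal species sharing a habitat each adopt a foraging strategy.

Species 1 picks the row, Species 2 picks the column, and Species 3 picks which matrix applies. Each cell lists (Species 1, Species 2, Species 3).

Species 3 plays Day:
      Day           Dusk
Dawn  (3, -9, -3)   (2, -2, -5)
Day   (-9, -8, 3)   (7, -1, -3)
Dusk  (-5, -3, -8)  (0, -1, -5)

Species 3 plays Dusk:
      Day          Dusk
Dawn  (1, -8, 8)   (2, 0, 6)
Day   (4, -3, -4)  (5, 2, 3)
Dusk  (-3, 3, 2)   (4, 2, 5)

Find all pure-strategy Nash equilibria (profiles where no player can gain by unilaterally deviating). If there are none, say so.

Species 1 against (Day, Day): payoffs 3, -9, -5 → best response Dawn.
Species 1 against (Day, Dusk): payoffs 1, 4, -3 → best response Day.
Species 1 against (Dusk, Day): payoffs 2, 7, 0 → best response Day.
Species 1 against (Dusk, Dusk): payoffs 2, 5, 4 → best response Day.
Species 2 against (Dawn, Day): payoffs -9, -2 → best response Dusk.
Species 2 against (Dawn, Dusk): payoffs -8, 0 → best response Dusk.
Species 2 against (Day, Day): payoffs -8, -1 → best response Dusk.
Species 2 against (Day, Dusk): payoffs -3, 2 → best response Dusk.
Species 2 against (Dusk, Day): payoffs -3, -1 → best response Dusk.
Species 2 against (Dusk, Dusk): payoffs 3, 2 → best response Day.
Species 3 against (Dawn, Day): payoffs -3, 8 → best response Dusk.
Species 3 against (Dawn, Dusk): payoffs -5, 6 → best response Dusk.
Species 3 against (Day, Day): payoffs 3, -4 → best response Day.
Species 3 against (Day, Dusk): payoffs -3, 3 → best response Dusk.
Species 3 against (Dusk, Day): payoffs -8, 2 → best response Dusk.
Species 3 against (Dusk, Dusk): payoffs -5, 5 → best response Dusk.
Mutual best responses: (Day, Dusk, Dusk).

Pure NE: (Day, Dusk, Dusk)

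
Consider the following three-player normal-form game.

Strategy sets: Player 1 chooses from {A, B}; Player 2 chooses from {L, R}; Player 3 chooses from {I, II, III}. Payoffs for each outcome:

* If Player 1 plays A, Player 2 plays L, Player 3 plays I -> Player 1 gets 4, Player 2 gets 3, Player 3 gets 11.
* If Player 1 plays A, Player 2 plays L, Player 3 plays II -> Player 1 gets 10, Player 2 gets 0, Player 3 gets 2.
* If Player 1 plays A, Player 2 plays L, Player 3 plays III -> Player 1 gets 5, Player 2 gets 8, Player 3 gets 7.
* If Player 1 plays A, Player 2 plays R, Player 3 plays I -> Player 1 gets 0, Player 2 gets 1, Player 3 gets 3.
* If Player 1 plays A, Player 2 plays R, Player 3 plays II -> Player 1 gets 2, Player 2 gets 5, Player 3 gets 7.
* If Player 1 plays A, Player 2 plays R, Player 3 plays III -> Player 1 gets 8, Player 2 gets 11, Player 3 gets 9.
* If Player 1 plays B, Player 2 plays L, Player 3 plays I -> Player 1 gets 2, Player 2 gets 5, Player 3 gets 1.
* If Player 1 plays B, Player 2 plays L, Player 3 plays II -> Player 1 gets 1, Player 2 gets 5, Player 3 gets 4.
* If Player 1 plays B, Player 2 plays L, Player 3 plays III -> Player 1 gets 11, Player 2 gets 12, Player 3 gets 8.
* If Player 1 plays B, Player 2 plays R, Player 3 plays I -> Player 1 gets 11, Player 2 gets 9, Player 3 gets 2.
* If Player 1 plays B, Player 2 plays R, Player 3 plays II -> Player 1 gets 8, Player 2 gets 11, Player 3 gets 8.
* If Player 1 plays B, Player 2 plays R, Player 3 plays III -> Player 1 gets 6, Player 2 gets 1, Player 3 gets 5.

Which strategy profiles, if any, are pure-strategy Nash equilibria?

The pure Nash equilibria are (A, L, I), (A, R, III), (B, L, III), (B, R, II).

Mark each player's best response to every combination of opponents' strategies; a profile where every player is best-responding is a pure Nash equilibrium.
Player 1 against (L, I): payoffs 4, 2 → best response A.
Player 1 against (L, II): payoffs 10, 1 → best response A.
Player 1 against (L, III): payoffs 5, 11 → best response B.
Player 1 against (R, I): payoffs 0, 11 → best response B.
Player 1 against (R, II): payoffs 2, 8 → best response B.
Player 1 against (R, III): payoffs 8, 6 → best response A.
Player 2 against (A, I): payoffs 3, 1 → best response L.
Player 2 against (A, II): payoffs 0, 5 → best response R.
Player 2 against (A, III): payoffs 8, 11 → best response R.
Player 2 against (B, I): payoffs 5, 9 → best response R.
Player 2 against (B, II): payoffs 5, 11 → best response R.
Player 2 against (B, III): payoffs 12, 1 → best response L.
Player 3 against (A, L): payoffs 11, 2, 7 → best response I.
Player 3 against (A, R): payoffs 3, 7, 9 → best response III.
Player 3 against (B, L): payoffs 1, 4, 8 → best response III.
Player 3 against (B, R): payoffs 2, 8, 5 → best response II.
Mutual best responses: (A, L, I); (A, R, III); (B, L, III); (B, R, II).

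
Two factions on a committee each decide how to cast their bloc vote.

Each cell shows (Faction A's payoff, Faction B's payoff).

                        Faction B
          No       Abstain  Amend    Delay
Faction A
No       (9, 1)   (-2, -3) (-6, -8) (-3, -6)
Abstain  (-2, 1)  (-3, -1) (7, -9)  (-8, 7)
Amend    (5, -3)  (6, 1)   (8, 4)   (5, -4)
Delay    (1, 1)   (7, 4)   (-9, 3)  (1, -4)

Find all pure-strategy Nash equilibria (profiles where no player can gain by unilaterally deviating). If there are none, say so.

(No, No); (Amend, Amend); (Delay, Abstain)

Mark each player's best response to every combination of opponents' strategies; a profile where every player is best-responding is a pure Nash equilibrium.
Faction A against No: payoffs 9, -2, 5, 1 → best response No.
Faction A against Abstain: payoffs -2, -3, 6, 7 → best response Delay.
Faction A against Amend: payoffs -6, 7, 8, -9 → best response Amend.
Faction A against Delay: payoffs -3, -8, 5, 1 → best response Amend.
Faction B against No: payoffs 1, -3, -8, -6 → best response No.
Faction B against Abstain: payoffs 1, -1, -9, 7 → best response Delay.
Faction B against Amend: payoffs -3, 1, 4, -4 → best response Amend.
Faction B against Delay: payoffs 1, 4, 3, -4 → best response Abstain.
Mutual best responses: (No, No); (Amend, Amend); (Delay, Abstain).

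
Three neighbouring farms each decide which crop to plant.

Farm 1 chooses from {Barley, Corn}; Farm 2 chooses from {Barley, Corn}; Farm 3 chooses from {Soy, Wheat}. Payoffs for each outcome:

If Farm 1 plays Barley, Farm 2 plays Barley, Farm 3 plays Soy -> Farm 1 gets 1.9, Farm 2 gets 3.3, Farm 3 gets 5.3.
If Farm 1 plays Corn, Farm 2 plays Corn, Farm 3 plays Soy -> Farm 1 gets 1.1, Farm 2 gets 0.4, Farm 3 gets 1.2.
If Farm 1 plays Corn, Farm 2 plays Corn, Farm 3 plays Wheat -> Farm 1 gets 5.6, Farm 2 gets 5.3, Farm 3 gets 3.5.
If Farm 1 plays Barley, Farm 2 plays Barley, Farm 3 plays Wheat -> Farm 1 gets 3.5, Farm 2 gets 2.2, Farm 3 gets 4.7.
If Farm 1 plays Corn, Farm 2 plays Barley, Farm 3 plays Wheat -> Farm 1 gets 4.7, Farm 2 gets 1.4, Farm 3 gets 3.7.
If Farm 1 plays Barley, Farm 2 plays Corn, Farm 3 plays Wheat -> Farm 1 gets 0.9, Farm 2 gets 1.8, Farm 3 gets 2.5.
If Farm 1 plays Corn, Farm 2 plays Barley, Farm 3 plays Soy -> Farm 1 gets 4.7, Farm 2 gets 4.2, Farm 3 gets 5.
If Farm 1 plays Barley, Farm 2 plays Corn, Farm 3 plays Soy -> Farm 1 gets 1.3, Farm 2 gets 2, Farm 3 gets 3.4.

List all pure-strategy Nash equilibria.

Farm 1 against (Barley, Soy): payoffs 1.9, 4.7 → best response Corn.
Farm 1 against (Barley, Wheat): payoffs 3.5, 4.7 → best response Corn.
Farm 1 against (Corn, Soy): payoffs 1.3, 1.1 → best response Barley.
Farm 1 against (Corn, Wheat): payoffs 0.9, 5.6 → best response Corn.
Farm 2 against (Barley, Soy): payoffs 3.3, 2 → best response Barley.
Farm 2 against (Barley, Wheat): payoffs 2.2, 1.8 → best response Barley.
Farm 2 against (Corn, Soy): payoffs 4.2, 0.4 → best response Barley.
Farm 2 against (Corn, Wheat): payoffs 1.4, 5.3 → best response Corn.
Farm 3 against (Barley, Barley): payoffs 5.3, 4.7 → best response Soy.
Farm 3 against (Barley, Corn): payoffs 3.4, 2.5 → best response Soy.
Farm 3 against (Corn, Barley): payoffs 5, 3.7 → best response Soy.
Farm 3 against (Corn, Corn): payoffs 1.2, 3.5 → best response Wheat.
Mutual best responses: (Corn, Barley, Soy); (Corn, Corn, Wheat).

The pure Nash equilibria are (Corn, Barley, Soy); (Corn, Corn, Wheat).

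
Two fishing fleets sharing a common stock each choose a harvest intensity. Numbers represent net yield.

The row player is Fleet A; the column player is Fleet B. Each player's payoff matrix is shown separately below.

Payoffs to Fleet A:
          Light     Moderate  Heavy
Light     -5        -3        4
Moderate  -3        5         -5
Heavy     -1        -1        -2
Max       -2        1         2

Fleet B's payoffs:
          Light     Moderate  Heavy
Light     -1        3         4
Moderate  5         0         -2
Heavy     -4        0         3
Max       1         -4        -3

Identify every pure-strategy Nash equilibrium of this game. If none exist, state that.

For each player, find the best response to each opponent profile; mutual best responses are the pure NE.
Fleet A against Light: payoffs -5, -3, -1, -2 → best response Heavy.
Fleet A against Moderate: payoffs -3, 5, -1, 1 → best response Moderate.
Fleet A against Heavy: payoffs 4, -5, -2, 2 → best response Light.
Fleet B against Light: payoffs -1, 3, 4 → best response Heavy.
Fleet B against Moderate: payoffs 5, 0, -2 → best response Light.
Fleet B against Heavy: payoffs -4, 0, 3 → best response Heavy.
Fleet B against Max: payoffs 1, -4, -3 → best response Light.
Mutual best responses: (Light, Heavy).

(Light, Heavy)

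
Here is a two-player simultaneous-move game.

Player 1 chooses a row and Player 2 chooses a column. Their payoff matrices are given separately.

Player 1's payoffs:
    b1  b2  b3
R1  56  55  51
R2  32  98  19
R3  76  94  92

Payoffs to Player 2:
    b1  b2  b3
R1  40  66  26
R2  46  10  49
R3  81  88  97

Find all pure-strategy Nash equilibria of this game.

Pure NE: (R3, b3)

Mark each player's best response to every combination of opponents' strategies; a profile where every player is best-responding is a pure Nash equilibrium.
Player 1 against b1: payoffs 56, 32, 76 → best response R3.
Player 1 against b2: payoffs 55, 98, 94 → best response R2.
Player 1 against b3: payoffs 51, 19, 92 → best response R3.
Player 2 against R1: payoffs 40, 66, 26 → best response b2.
Player 2 against R2: payoffs 46, 10, 49 → best response b3.
Player 2 against R3: payoffs 81, 88, 97 → best response b3.
Mutual best responses: (R3, b3).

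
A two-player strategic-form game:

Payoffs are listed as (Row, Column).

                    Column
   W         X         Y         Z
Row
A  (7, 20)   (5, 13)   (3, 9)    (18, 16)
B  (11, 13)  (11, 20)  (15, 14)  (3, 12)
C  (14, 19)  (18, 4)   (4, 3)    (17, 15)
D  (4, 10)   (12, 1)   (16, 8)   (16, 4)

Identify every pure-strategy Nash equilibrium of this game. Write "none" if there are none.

The unique pure-strategy Nash equilibrium is (C, W).

Check each profile: it is a Nash equilibrium iff no player can strictly gain by switching unilaterally.
(A, W): Row can switch to B (7 → 11). Not NE.
(A, X): Row can switch to B (5 → 11). Not NE.
(A, Y): Row can switch to B (3 → 15). Not NE.
(A, Z): Column can switch to W (16 → 20). Not NE.
(B, W): Row can switch to C (11 → 14). Not NE.
(B, X): Row can switch to C (11 → 18). Not NE.
(B, Y): Row can switch to D (15 → 16). Not NE.
(B, Z): Row can switch to A (3 → 18). Not NE.
(C, W): Row gets 14, best alternative 11; Column gets 19, best alternative 15. No profitable deviation — NE.
(C, X): Column can switch to W (4 → 19). Not NE.
(C, Y): Row can switch to B (4 → 15). Not NE.
(C, Z): Row can switch to A (17 → 18). Not NE.
(D, W): Row can switch to A (4 → 7). Not NE.
(The remaining 3 profiles each have a profitable deviation by the same check.)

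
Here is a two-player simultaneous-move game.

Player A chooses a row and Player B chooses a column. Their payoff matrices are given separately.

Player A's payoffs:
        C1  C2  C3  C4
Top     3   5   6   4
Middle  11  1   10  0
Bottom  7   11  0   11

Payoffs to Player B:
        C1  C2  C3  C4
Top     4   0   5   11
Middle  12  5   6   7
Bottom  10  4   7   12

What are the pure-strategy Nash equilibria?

For each player, find the best response to each opponent profile; mutual best responses are the pure NE.
Player A against C1: payoffs 3, 11, 7 → best response Middle.
Player A against C2: payoffs 5, 1, 11 → best response Bottom.
Player A against C3: payoffs 6, 10, 0 → best response Middle.
Player A against C4: payoffs 4, 0, 11 → best response Bottom.
Player B against Top: payoffs 4, 0, 5, 11 → best response C4.
Player B against Middle: payoffs 12, 5, 6, 7 → best response C1.
Player B against Bottom: payoffs 10, 4, 7, 12 → best response C4.
Mutual best responses: (Middle, C1); (Bottom, C4).

(Middle, C1), (Bottom, C4)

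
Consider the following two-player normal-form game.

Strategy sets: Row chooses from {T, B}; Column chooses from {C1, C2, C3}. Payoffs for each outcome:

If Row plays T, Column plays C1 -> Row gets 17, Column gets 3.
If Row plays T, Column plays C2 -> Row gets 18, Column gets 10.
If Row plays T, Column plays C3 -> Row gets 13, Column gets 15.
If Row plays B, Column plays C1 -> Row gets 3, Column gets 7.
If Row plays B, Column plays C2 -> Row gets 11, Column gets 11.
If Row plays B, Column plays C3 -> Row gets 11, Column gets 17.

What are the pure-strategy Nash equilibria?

Pure NE: (T, C3)

For each player, find the best response to each opponent profile; mutual best responses are the pure NE.
Row against C1: payoffs 17, 3 → best response T.
Row against C2: payoffs 18, 11 → best response T.
Row against C3: payoffs 13, 11 → best response T.
Column against T: payoffs 3, 10, 15 → best response C3.
Column against B: payoffs 7, 11, 17 → best response C3.
Mutual best responses: (T, C3).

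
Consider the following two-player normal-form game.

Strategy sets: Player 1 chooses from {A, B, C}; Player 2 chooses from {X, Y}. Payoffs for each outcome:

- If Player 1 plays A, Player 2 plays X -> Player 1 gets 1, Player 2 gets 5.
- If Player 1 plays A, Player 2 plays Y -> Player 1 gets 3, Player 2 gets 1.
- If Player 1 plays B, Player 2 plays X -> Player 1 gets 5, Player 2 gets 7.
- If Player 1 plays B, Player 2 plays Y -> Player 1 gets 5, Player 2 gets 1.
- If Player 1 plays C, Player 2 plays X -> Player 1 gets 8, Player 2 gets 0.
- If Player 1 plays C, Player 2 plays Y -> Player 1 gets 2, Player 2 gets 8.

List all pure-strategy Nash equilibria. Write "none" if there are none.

This game has no pure Nash equilibrium.

(A, X): Player 1 can switch to B (1 → 5). Not NE.
(A, Y): Player 1 can switch to B (3 → 5). Not NE.
(B, X): Player 1 can switch to C (5 → 8). Not NE.
(B, Y): Player 2 can switch to X (1 → 7). Not NE.
(C, X): Player 2 can switch to Y (0 → 8). Not NE.
(C, Y): Player 1 can switch to A (2 → 3). Not NE.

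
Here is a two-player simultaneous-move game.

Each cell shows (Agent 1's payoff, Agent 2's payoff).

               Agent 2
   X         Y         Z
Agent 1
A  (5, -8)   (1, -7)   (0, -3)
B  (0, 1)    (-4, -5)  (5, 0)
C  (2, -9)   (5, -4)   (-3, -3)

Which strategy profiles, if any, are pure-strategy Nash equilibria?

No pure-strategy Nash equilibrium.

Agent 1 against X: payoffs 5, 0, 2 → best response A.
Agent 1 against Y: payoffs 1, -4, 5 → best response C.
Agent 1 against Z: payoffs 0, 5, -3 → best response B.
Agent 2 against A: payoffs -8, -7, -3 → best response Z.
Agent 2 against B: payoffs 1, -5, 0 → best response X.
Agent 2 against C: payoffs -9, -4, -3 → best response Z.
No profile is a mutual best response for all players.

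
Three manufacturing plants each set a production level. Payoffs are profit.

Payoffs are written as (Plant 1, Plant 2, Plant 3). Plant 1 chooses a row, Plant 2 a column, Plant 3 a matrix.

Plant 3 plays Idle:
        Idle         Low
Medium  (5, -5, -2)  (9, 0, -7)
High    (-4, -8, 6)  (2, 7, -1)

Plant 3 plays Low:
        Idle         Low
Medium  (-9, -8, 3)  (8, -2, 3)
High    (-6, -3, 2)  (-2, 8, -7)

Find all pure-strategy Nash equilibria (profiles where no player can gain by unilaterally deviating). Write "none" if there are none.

For each strategy profile, look for a profitable unilateral deviation.
(Medium, Idle, Idle): Plant 2 can switch to Low (-5 → 0). Not NE.
(Medium, Idle, Low): Plant 1 can switch to High (-9 → -6). Not NE.
(Medium, Low, Idle): Plant 3 can switch to Low (-7 → 3). Not NE.
(Medium, Low, Low): Plant 1 gets 8, best alternative -2; Plant 2 gets -2, best alternative -8; Plant 3 gets 3, best alternative -7. No profitable deviation — NE.
(High, Idle, Idle): Plant 1 can switch to Medium (-4 → 5). Not NE.
(High, Idle, Low): Plant 2 can switch to Low (-3 → 8). Not NE.
(High, Low, Idle): Plant 1 can switch to Medium (2 → 9). Not NE.
(High, Low, Low): Plant 1 can switch to Medium (-2 → 8). Not NE.

(Medium, Low, Low)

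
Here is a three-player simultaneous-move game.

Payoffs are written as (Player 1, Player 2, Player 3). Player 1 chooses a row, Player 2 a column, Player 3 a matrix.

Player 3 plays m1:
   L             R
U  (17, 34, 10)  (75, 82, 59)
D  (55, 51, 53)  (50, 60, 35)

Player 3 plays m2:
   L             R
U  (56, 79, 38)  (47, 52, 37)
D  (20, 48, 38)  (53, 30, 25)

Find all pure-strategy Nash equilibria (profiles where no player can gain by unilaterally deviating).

(U, L, m1): Player 1 can switch to D (17 → 55). Not NE.
(U, L, m2): Player 1 gets 56, best alternative 20; Player 2 gets 79, best alternative 52; Player 3 gets 38, best alternative 10. No profitable deviation — NE.
(U, R, m1): Player 1 gets 75, best alternative 50; Player 2 gets 82, best alternative 34; Player 3 gets 59, best alternative 37. No profitable deviation — NE.
(U, R, m2): Player 1 can switch to D (47 → 53). Not NE.
(D, L, m1): Player 2 can switch to R (51 → 60). Not NE.
(D, L, m2): Player 1 can switch to U (20 → 56). Not NE.
(D, R, m1): Player 1 can switch to U (50 → 75). Not NE.
(D, R, m2): Player 2 can switch to L (30 → 48). Not NE.

(U, L, m2), (U, R, m1)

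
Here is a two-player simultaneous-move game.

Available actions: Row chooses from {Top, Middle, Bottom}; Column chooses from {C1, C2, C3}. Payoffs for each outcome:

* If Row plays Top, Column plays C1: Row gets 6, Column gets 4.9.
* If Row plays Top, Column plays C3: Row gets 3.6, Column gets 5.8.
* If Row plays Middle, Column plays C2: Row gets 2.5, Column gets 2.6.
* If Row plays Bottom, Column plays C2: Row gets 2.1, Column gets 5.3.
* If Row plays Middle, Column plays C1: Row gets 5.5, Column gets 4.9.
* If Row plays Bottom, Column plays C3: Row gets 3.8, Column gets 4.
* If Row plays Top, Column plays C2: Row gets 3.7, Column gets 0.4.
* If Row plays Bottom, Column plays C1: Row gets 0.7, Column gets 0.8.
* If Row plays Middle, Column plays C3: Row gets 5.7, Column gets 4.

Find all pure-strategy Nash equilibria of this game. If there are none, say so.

This game has no pure Nash equilibrium.

Mark each player's best response to every combination of opponents' strategies; a profile where every player is best-responding is a pure Nash equilibrium.
Row against C1: payoffs 6, 5.5, 0.7 → best response Top.
Row against C2: payoffs 3.7, 2.5, 2.1 → best response Top.
Row against C3: payoffs 3.6, 5.7, 3.8 → best response Middle.
Column against Top: payoffs 4.9, 0.4, 5.8 → best response C3.
Column against Middle: payoffs 4.9, 2.6, 4 → best response C1.
Column against Bottom: payoffs 0.8, 5.3, 4 → best response C2.
No profile is a mutual best response for all players.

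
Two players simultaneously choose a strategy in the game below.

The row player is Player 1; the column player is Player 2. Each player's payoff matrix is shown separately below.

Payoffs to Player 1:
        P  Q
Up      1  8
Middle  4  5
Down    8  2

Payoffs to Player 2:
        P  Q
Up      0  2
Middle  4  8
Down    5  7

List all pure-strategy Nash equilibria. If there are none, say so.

Pure NE: (Up, Q)

Player 1 against P: payoffs 1, 4, 8 → best response Down.
Player 1 against Q: payoffs 8, 5, 2 → best response Up.
Player 2 against Up: payoffs 0, 2 → best response Q.
Player 2 against Middle: payoffs 4, 8 → best response Q.
Player 2 against Down: payoffs 5, 7 → best response Q.
Mutual best responses: (Up, Q).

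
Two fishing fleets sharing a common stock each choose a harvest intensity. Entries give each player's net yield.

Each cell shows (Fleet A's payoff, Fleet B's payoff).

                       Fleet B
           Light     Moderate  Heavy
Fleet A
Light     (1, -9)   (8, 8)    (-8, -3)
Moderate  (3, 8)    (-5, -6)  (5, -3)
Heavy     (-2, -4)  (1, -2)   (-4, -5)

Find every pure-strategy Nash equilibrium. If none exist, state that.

Fleet A against Light: payoffs 1, 3, -2 → best response Moderate.
Fleet A against Moderate: payoffs 8, -5, 1 → best response Light.
Fleet A against Heavy: payoffs -8, 5, -4 → best response Moderate.
Fleet B against Light: payoffs -9, 8, -3 → best response Moderate.
Fleet B against Moderate: payoffs 8, -6, -3 → best response Light.
Fleet B against Heavy: payoffs -4, -2, -5 → best response Moderate.
Mutual best responses: (Light, Moderate); (Moderate, Light).

The pure Nash equilibria are (Light, Moderate), (Moderate, Light).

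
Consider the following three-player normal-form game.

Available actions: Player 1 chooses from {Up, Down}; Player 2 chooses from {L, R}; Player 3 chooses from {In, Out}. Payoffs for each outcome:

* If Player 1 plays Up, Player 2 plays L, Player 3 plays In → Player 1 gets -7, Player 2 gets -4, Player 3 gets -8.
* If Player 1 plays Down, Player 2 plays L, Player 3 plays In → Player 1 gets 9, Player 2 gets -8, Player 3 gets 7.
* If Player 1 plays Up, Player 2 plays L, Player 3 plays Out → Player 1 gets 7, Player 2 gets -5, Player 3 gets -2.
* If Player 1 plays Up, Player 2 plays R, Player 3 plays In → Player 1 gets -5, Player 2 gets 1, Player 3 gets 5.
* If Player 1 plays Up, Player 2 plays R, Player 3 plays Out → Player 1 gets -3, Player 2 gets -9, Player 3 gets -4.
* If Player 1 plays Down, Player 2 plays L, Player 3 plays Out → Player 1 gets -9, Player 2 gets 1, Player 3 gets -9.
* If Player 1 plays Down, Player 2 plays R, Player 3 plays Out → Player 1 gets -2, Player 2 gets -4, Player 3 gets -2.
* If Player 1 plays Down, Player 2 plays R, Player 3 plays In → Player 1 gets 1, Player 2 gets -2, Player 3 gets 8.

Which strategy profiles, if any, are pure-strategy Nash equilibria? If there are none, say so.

Pure-strategy Nash equilibria: (Up, L, Out), (Down, R, In)

For each player, find the best response to each opponent profile; mutual best responses are the pure NE.
Player 1 against (L, In): payoffs -7, 9 → best response Down.
Player 1 against (L, Out): payoffs 7, -9 → best response Up.
Player 1 against (R, In): payoffs -5, 1 → best response Down.
Player 1 against (R, Out): payoffs -3, -2 → best response Down.
Player 2 against (Up, In): payoffs -4, 1 → best response R.
Player 2 against (Up, Out): payoffs -5, -9 → best response L.
Player 2 against (Down, In): payoffs -8, -2 → best response R.
Player 2 against (Down, Out): payoffs 1, -4 → best response L.
Player 3 against (Up, L): payoffs -8, -2 → best response Out.
Player 3 against (Up, R): payoffs 5, -4 → best response In.
Player 3 against (Down, L): payoffs 7, -9 → best response In.
Player 3 against (Down, R): payoffs 8, -2 → best response In.
Mutual best responses: (Up, L, Out); (Down, R, In).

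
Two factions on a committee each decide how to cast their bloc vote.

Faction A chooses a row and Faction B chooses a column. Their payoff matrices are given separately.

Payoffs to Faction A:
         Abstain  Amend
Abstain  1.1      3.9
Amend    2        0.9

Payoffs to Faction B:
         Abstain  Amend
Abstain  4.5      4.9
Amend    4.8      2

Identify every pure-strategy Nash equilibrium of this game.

Faction A against Abstain: payoffs 1.1, 2 → best response Amend.
Faction A against Amend: payoffs 3.9, 0.9 → best response Abstain.
Faction B against Abstain: payoffs 4.5, 4.9 → best response Amend.
Faction B against Amend: payoffs 4.8, 2 → best response Abstain.
Mutual best responses: (Abstain, Amend); (Amend, Abstain).

(Abstain, Amend); (Amend, Abstain)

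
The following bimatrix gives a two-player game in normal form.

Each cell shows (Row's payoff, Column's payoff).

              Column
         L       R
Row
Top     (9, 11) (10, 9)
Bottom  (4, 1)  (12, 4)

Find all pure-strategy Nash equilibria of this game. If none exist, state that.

(Top, L): Row gets 9, best alternative 4; Column gets 11, best alternative 9. No profitable deviation — NE.
(Top, R): Row can switch to Bottom (10 → 12). Not NE.
(Bottom, L): Row can switch to Top (4 → 9). Not NE.
(Bottom, R): Row gets 12, best alternative 10; Column gets 4, best alternative 1. No profitable deviation — NE.

Pure-strategy Nash equilibria: (Top, L); (Bottom, R)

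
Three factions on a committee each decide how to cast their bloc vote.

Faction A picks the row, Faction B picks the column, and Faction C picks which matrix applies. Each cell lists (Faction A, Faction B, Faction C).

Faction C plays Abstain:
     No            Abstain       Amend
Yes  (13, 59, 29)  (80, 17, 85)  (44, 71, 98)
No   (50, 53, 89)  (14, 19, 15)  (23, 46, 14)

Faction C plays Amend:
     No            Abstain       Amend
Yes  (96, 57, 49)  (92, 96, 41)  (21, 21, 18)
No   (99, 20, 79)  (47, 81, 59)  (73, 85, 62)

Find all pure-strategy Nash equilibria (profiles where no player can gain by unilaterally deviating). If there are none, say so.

Faction A against (No, Abstain): payoffs 13, 50 → best response No.
Faction A against (No, Amend): payoffs 96, 99 → best response No.
Faction A against (Abstain, Abstain): payoffs 80, 14 → best response Yes.
Faction A against (Abstain, Amend): payoffs 92, 47 → best response Yes.
Faction A against (Amend, Abstain): payoffs 44, 23 → best response Yes.
Faction A against (Amend, Amend): payoffs 21, 73 → best response No.
Faction B against (Yes, Abstain): payoffs 59, 17, 71 → best response Amend.
Faction B against (Yes, Amend): payoffs 57, 96, 21 → best response Abstain.
Faction B against (No, Abstain): payoffs 53, 19, 46 → best response No.
Faction B against (No, Amend): payoffs 20, 81, 85 → best response Amend.
Faction C against (Yes, No): payoffs 29, 49 → best response Amend.
Faction C against (Yes, Abstain): payoffs 85, 41 → best response Abstain.
Faction C against (Yes, Amend): payoffs 98, 18 → best response Abstain.
Faction C against (No, No): payoffs 89, 79 → best response Abstain.
Faction C against (No, Abstain): payoffs 15, 59 → best response Amend.
Faction C against (No, Amend): payoffs 14, 62 → best response Amend.
Mutual best responses: (Yes, Amend, Abstain); (No, No, Abstain); (No, Amend, Amend).

Pure-strategy Nash equilibria: (Yes, Amend, Abstain), (No, No, Abstain), (No, Amend, Amend)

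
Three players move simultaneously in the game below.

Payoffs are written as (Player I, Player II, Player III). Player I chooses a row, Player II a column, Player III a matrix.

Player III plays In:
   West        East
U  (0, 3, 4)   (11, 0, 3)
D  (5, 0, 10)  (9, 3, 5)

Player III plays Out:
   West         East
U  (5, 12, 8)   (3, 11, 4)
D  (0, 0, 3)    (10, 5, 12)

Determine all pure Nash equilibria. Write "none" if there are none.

The pure Nash equilibria are (U, West, Out) and (D, East, Out).

(U, West, In): Player I can switch to D (0 → 5). Not NE.
(U, West, Out): Player I gets 5, best alternative 0; Player II gets 12, best alternative 11; Player III gets 8, best alternative 4. No profitable deviation — NE.
(U, East, In): Player II can switch to West (0 → 3). Not NE.
(U, East, Out): Player I can switch to D (3 → 10). Not NE.
(D, West, In): Player II can switch to East (0 → 3). Not NE.
(D, West, Out): Player I can switch to U (0 → 5). Not NE.
(D, East, In): Player I can switch to U (9 → 11). Not NE.
(D, East, Out): Player I gets 10, best alternative 3; Player II gets 5, best alternative 0; Player III gets 12, best alternative 5. No profitable deviation — NE.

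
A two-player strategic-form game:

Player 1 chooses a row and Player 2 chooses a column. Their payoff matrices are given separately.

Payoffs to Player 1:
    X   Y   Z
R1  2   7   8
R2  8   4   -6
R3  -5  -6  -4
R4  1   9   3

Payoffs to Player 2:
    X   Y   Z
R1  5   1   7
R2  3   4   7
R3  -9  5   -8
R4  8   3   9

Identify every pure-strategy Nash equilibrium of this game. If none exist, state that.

(R1, Z)

Player 1 against X: payoffs 2, 8, -5, 1 → best response R2.
Player 1 against Y: payoffs 7, 4, -6, 9 → best response R4.
Player 1 against Z: payoffs 8, -6, -4, 3 → best response R1.
Player 2 against R1: payoffs 5, 1, 7 → best response Z.
Player 2 against R2: payoffs 3, 4, 7 → best response Z.
Player 2 against R3: payoffs -9, 5, -8 → best response Y.
Player 2 against R4: payoffs 8, 3, 9 → best response Z.
Mutual best responses: (R1, Z).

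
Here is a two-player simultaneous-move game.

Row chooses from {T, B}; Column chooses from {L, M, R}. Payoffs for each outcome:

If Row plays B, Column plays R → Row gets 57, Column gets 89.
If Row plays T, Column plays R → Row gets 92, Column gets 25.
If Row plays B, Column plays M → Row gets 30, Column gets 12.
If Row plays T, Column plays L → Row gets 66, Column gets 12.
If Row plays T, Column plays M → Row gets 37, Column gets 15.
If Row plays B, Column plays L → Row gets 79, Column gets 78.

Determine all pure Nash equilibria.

Pure NE: (T, R)

Row against L: payoffs 66, 79 → best response B.
Row against M: payoffs 37, 30 → best response T.
Row against R: payoffs 92, 57 → best response T.
Column against T: payoffs 12, 15, 25 → best response R.
Column against B: payoffs 78, 12, 89 → best response R.
Mutual best responses: (T, R).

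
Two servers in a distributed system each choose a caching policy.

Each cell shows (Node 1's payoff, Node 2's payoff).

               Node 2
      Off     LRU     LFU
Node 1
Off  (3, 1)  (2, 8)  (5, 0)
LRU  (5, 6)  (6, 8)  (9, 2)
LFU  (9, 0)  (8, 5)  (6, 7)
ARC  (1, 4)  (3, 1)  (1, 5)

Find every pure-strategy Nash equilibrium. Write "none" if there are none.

(Off, Off): Node 1 can switch to LRU (3 → 5). Not NE.
(Off, LRU): Node 1 can switch to LRU (2 → 6). Not NE.
(Off, LFU): Node 1 can switch to LRU (5 → 9). Not NE.
(LRU, Off): Node 1 can switch to LFU (5 → 9). Not NE.
(LRU, LRU): Node 1 can switch to LFU (6 → 8). Not NE.
(LRU, LFU): Node 2 can switch to Off (2 → 6). Not NE.
(LFU, Off): Node 2 can switch to LRU (0 → 5). Not NE.
(LFU, LRU): Node 2 can switch to LFU (5 → 7). Not NE.
(The remaining 4 profiles each have a profitable deviation by the same check.)

There is no pure-strategy Nash equilibrium.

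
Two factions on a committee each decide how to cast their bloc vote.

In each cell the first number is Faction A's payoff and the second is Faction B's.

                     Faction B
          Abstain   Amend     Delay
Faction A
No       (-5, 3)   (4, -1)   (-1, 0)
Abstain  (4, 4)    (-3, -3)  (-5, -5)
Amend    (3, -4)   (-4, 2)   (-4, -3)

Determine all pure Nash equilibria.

The unique pure-strategy Nash equilibrium is (Abstain, Abstain).

For each strategy profile, look for a profitable unilateral deviation.
(No, Abstain): Faction A can switch to Abstain (-5 → 4). Not NE.
(No, Amend): Faction B can switch to Abstain (-1 → 3). Not NE.
(No, Delay): Faction B can switch to Abstain (0 → 3). Not NE.
(Abstain, Abstain): Faction A gets 4, best alternative 3; Faction B gets 4, best alternative -3. No profitable deviation — NE.
(Abstain, Amend): Faction A can switch to No (-3 → 4). Not NE.
(Abstain, Delay): Faction A can switch to No (-5 → -1). Not NE.
(Amend, Abstain): Faction A can switch to Abstain (3 → 4). Not NE.
(Amend, Amend): Faction A can switch to No (-4 → 4). Not NE.
(Amend, Delay): Faction A can switch to No (-4 → -1). Not NE.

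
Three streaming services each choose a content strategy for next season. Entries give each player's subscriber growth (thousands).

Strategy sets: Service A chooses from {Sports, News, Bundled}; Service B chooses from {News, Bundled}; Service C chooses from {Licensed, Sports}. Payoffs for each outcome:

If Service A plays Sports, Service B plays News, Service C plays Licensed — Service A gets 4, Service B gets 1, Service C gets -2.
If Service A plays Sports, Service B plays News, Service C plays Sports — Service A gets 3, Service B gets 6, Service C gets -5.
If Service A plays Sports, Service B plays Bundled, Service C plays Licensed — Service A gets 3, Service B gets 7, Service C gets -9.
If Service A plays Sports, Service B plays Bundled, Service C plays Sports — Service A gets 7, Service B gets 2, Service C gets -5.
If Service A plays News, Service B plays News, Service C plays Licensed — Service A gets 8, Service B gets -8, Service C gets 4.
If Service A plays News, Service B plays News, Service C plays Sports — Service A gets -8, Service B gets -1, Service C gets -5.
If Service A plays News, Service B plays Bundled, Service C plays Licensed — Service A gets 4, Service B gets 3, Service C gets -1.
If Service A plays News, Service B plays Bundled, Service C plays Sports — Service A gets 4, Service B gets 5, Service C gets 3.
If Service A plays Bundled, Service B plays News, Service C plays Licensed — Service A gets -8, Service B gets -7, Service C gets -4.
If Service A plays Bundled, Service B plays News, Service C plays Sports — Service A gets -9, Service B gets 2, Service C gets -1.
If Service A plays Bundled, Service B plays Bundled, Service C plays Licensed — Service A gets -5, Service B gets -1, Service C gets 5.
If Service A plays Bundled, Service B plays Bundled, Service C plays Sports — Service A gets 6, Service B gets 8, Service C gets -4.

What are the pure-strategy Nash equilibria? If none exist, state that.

There is no pure-strategy Nash equilibrium.

Check each profile: it is a Nash equilibrium iff no player can strictly gain by switching unilaterally.
(Sports, News, Licensed): Service A can switch to News (4 → 8). Not NE.
(Sports, News, Sports): Service C can switch to Licensed (-5 → -2). Not NE.
(Sports, Bundled, Licensed): Service A can switch to News (3 → 4). Not NE.
(Sports, Bundled, Sports): Service B can switch to News (2 → 6). Not NE.
(News, News, Licensed): Service B can switch to Bundled (-8 → 3). Not NE.
(News, News, Sports): Service A can switch to Sports (-8 → 3). Not NE.
(News, Bundled, Licensed): Service C can switch to Sports (-1 → 3). Not NE.
(News, Bundled, Sports): Service A can switch to Sports (4 → 7). Not NE.
(Bundled, News, Licensed): Service A can switch to Sports (-8 → 4). Not NE.
(Bundled, News, Sports): Service A can switch to Sports (-9 → 3). Not NE.
(Bundled, Bundled, Licensed): Service A can switch to Sports (-5 → 3). Not NE.
(Bundled, Bundled, Sports): Service A can switch to Sports (6 → 7). Not NE.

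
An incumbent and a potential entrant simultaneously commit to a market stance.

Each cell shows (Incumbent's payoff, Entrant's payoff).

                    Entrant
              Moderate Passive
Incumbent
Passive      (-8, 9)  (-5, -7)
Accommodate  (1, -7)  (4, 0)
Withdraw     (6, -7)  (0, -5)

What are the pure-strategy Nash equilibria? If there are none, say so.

(Accommodate, Passive)

Incumbent against Moderate: payoffs -8, 1, 6 → best response Withdraw.
Incumbent against Passive: payoffs -5, 4, 0 → best response Accommodate.
Entrant against Passive: payoffs 9, -7 → best response Moderate.
Entrant against Accommodate: payoffs -7, 0 → best response Passive.
Entrant against Withdraw: payoffs -7, -5 → best response Passive.
Mutual best responses: (Accommodate, Passive).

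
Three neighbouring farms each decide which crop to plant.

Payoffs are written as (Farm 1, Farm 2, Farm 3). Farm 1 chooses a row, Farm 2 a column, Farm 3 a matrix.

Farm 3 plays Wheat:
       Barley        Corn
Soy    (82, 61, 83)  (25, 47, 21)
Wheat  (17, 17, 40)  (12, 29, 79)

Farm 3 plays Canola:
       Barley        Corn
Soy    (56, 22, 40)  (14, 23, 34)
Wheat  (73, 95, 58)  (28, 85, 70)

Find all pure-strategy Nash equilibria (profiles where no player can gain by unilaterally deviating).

(Soy, Barley, Wheat) and (Wheat, Barley, Canola)

(Soy, Barley, Wheat): Farm 1 gets 82, best alternative 17; Farm 2 gets 61, best alternative 47; Farm 3 gets 83, best alternative 40. No profitable deviation — NE.
(Soy, Barley, Canola): Farm 1 can switch to Wheat (56 → 73). Not NE.
(Soy, Corn, Wheat): Farm 2 can switch to Barley (47 → 61). Not NE.
(Soy, Corn, Canola): Farm 1 can switch to Wheat (14 → 28). Not NE.
(Wheat, Barley, Wheat): Farm 1 can switch to Soy (17 → 82). Not NE.
(Wheat, Barley, Canola): Farm 1 gets 73, best alternative 56; Farm 2 gets 95, best alternative 85; Farm 3 gets 58, best alternative 40. No profitable deviation — NE.
(Wheat, Corn, Wheat): Farm 1 can switch to Soy (12 → 25). Not NE.
(Wheat, Corn, Canola): Farm 2 can switch to Barley (85 → 95). Not NE.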